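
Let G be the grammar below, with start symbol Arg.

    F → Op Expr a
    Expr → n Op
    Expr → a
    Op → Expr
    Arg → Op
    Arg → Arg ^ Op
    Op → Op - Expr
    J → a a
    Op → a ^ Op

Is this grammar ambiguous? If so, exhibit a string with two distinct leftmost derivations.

Ambiguous

Witness: a ^ a

Derivation 1: Arg ⇒ Op ⇒ a ^ Op ⇒ a ^ Expr ⇒ a ^ a
Derivation 2: Arg ⇒ Arg ^ Op ⇒ Op ^ Op ⇒ Expr ^ Op ⇒ a ^ Op ⇒ a ^ Expr ⇒ a ^ a

Two distinct leftmost derivations for the same string.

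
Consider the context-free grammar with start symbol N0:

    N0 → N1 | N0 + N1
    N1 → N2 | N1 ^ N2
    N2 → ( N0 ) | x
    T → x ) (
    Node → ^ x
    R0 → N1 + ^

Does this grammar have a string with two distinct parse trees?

Unambiguous

(T, Node, R0 are unreachable from N0, so their rules don't affect L(N0).) The grammar is stratified — N0 handles '+' (left-recursive), N1 handles '^', N2 atoms. Each operator has a fixed associativity and precedence level, so every string has one parse.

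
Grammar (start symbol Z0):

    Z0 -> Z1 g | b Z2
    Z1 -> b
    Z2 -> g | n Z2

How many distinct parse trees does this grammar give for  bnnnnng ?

1

Parse trees for bnnnnng:
  [Z0 b [Z2 n [Z2 n [Z2 n [Z2 n [Z2 n [Z2 g]]]]]]]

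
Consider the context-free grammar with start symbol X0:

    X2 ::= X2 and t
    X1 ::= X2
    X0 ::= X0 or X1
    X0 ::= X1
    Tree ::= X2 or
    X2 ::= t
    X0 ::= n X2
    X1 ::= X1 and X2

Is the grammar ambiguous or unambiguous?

Witness: t and t

Derivation 1: X0 ⇒ X1 ⇒ X2 ⇒ X2 and t ⇒ t and t
Derivation 2: X0 ⇒ X1 ⇒ X1 and X2 ⇒ X2 and X2 ⇒ t and X2 ⇒ t and t

Two distinct leftmost derivations for the same string.

Ambiguous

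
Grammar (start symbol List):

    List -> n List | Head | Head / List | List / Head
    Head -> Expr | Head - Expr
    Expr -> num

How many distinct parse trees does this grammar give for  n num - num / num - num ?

Parse trees for n num - num / num - num:
  [List n [List [Head [Head [Expr num]] - [Expr num]] / [List [Head [Head [Expr num]] - [Expr num]]]]]
  [List n [List [List [Head [Head [Expr num]] - [Expr num]]] / [Head [Head [Expr num]] - [Expr num]]]]
  [List [List n [List [Head [Head [Expr num]] - [Expr num]]]] / [Head [Head [Expr num]] - [Expr num]]]

3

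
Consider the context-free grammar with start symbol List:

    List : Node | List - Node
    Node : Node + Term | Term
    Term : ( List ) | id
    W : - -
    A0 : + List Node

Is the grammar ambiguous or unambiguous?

Only List, Node, Term are reachable from List; ignoring the rest: This is a standard precedence ladder (List over Node over Term), with each level left-recursive on its own operator ('-' at List, '+' at Node). That structure is LR(1), hence unambiguous.

Unambiguous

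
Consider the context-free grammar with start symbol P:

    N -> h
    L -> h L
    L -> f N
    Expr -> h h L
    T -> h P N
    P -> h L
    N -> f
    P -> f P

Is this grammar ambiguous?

Unambiguous

Only P, L, N are reachable from P; ignoring the rest: Restricted to the reachable nonterminals, every rule has the form A → t or A → t B, and no two rules for the same A share a first terminal. The grammar encodes a DFA — one run per string.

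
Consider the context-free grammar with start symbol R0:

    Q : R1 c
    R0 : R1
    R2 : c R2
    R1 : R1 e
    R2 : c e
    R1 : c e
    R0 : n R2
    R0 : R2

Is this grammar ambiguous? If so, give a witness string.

Witness: c e

Derivation 1: R0 ⇒ R1 ⇒ c e
Derivation 2: R0 ⇒ R2 ⇒ c e

Two distinct leftmost derivations for the same string.

Ambiguous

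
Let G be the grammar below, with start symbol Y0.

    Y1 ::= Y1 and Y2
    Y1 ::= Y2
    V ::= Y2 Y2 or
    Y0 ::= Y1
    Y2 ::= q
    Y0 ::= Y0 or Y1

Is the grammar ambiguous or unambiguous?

(V is unreachable from Y0, so its rules don't affect L(Y0).) Y0 → Y0 or Y1 | Y1  ;  Y1 → Y1 and Y2 | Y2  — a left-associative chain with Y2 at the bottom. Each string factors uniquely by precedence.

Unambiguous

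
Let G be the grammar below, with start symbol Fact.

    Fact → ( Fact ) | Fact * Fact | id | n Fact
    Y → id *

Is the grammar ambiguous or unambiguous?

Ambiguous

Witness: n id * id

Derivation 1: Fact ⇒ Fact * Fact ⇒ n Fact * Fact ⇒ n id * Fact ⇒ n id * id
Derivation 2: Fact ⇒ n Fact ⇒ n Fact * Fact ⇒ n id * Fact ⇒ n id * id

Two distinct leftmost derivations for the same string.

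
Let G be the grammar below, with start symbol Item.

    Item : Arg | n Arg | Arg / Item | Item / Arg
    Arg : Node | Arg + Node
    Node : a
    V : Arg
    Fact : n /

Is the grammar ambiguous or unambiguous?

Ambiguous

Witness: a / a

Derivation 1: Item ⇒ Arg / Item ⇒ Node / Item ⇒ a / Item ⇒ a / Arg ⇒ a / Node ⇒ a / a
Derivation 2: Item ⇒ Item / Arg ⇒ Arg / Arg ⇒ Node / Arg ⇒ a / Arg ⇒ a / Node ⇒ a / a

Two distinct leftmost derivations for the same string.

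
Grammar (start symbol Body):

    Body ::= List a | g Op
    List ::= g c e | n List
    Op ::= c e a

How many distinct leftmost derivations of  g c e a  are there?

2

Parse trees for g c e a:
  [Body [List g c e] a]
  [Body g [Op c e a]]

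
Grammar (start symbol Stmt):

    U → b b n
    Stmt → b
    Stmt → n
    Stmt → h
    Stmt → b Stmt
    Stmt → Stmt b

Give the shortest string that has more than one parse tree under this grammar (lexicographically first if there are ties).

b b

length 1: no string has ≥2 trees
length 2: b b has 2 parse trees

Two derivations of b b:
  Stmt ⇒ b Stmt ⇒ b b
  Stmt ⇒ Stmt b ⇒ b b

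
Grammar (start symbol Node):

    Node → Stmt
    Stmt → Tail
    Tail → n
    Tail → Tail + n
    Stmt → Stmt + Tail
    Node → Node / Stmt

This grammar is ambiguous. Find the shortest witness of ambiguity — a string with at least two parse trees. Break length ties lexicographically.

length 1: no string has ≥2 trees
length 3: n + n has 2 parse trees

Two derivations of n + n:
  Node ⇒ Stmt ⇒ Tail ⇒ Tail + n ⇒ n + n
  Node ⇒ Stmt ⇒ Stmt + Tail ⇒ Tail + Tail ⇒ n + Tail ⇒ n + n

n + n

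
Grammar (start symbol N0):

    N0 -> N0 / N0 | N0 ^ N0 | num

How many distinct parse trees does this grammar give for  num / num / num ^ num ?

5

Parse trees for num / num / num ^ num:
  [N0 [N0 num] / [N0 [N0 num] / [N0 [N0 num] ^ [N0 num]]]]
  [N0 [N0 num] / [N0 [N0 [N0 num] / [N0 num]] ^ [N0 num]]]
  [N0 [N0 [N0 num] / [N0 num]] / [N0 [N0 num] ^ [N0 num]]]
  [N0 [N0 [N0 num] / [N0 [N0 num] / [N0 num]]] ^ [N0 num]]
  [N0 [N0 [N0 [N0 num] / [N0 num]] / [N0 num]] ^ [N0 num]]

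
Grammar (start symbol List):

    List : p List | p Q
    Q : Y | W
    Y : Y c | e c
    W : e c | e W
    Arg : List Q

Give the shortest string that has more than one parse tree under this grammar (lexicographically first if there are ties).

length 3: p e c has 2 parse trees

Two derivations of p e c:
  List ⇒ p Q ⇒ p Y ⇒ p e c
  List ⇒ p Q ⇒ p W ⇒ p e c

p e c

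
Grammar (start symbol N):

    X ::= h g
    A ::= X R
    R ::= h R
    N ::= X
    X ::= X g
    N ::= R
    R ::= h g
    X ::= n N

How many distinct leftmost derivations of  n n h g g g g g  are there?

20

Parse trees for n n h g g g g g (showing first 6 of 20):
  [N [X [X [X [X [X n [N [X n [N [X h g]]]]] g] g] g] g]]
  [N [X [X [X [X [X n [N [X n [N [R h g]]]]] g] g] g] g]]
  [N [X [X [X [X n [N [X [X n [N [X h g]]] g]]] g] g] g]]
  [N [X [X [X [X n [N [X [X n [N [R h g]]] g]]] g] g] g]]
  [N [X [X [X [X n [N [X n [N [X [X h g] g]]]]] g] g] g]]
  [N [X [X [X n [N [X [X [X n [N [X h g]]] g] g]]] g] g]]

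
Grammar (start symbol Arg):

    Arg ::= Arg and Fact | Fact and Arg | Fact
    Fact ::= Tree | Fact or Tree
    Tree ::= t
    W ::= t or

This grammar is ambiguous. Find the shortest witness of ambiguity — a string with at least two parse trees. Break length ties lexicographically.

t and t

length 1: no string has ≥2 trees
length 3: t and t has 2 parse trees

Two derivations of t and t:
  Arg ⇒ Arg and Fact ⇒ Fact and Fact ⇒ Tree and Fact ⇒ t and Fact ⇒ t and Tree ⇒ t and t
  Arg ⇒ Fact and Arg ⇒ Tree and Arg ⇒ t and Arg ⇒ t and Fact ⇒ t and Tree ⇒ t and t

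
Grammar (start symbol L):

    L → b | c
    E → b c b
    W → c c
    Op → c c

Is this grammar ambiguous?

(E, W, Op are unreachable from L, so their rules don't affect L(L).) Restricted to the reachable nonterminals, every rule has the form A → t or A → t B, and no two rules for the same A share a first terminal. The grammar encodes a DFA — one run per string.

Unambiguous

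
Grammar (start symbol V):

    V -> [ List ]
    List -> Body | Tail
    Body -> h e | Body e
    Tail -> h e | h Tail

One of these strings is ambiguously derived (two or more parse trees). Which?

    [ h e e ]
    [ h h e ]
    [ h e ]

[ h e e ]: 1 tree
[ h h e ]: 1 tree
[ h e ]: 2 trees

[ h e ]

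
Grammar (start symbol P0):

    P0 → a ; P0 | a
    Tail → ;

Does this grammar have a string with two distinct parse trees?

(Tail is unreachable from P0, so its rules don't affect L(P0).) Right-recursive list with a separator: after each atom, whether the separator follows determines the rule. One parse per string.

Unambiguous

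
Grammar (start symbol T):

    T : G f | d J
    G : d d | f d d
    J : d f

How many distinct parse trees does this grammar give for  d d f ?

2

Parse trees for d d f:
  [T [G d d] f]
  [T d [J d f]]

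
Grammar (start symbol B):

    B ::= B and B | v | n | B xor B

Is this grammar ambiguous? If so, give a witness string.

Witness: n and n and n

Derivation 1: B ⇒ B and B ⇒ B and B and B ⇒ n and B and B ⇒ n and n and B ⇒ n and n and n
Derivation 2: B ⇒ B and B ⇒ n and B ⇒ n and B and B ⇒ n and n and B ⇒ n and n and n

Two distinct leftmost derivations for the same string.

Ambiguous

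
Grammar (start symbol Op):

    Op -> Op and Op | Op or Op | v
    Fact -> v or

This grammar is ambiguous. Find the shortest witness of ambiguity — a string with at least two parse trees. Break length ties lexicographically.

v and v and v

length 1: no string has ≥2 trees
length 3: no string has ≥2 trees
length 5: v and v and v has 2 parse trees

Two derivations of v and v and v:
  Op ⇒ Op and Op ⇒ Op and Op and Op ⇒ v and Op and Op ⇒ v and v and Op ⇒ v and v and v
  Op ⇒ Op and Op ⇒ v and Op ⇒ v and Op and Op ⇒ v and v and Op ⇒ v and v and v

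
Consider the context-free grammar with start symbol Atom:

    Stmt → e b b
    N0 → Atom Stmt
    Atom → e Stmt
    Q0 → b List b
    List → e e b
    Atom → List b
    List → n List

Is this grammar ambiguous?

Witness: e e b b

Derivation 1: Atom ⇒ e Stmt ⇒ e e b b
Derivation 2: Atom ⇒ List b ⇒ e e b b

Two distinct leftmost derivations for the same string.

Ambiguous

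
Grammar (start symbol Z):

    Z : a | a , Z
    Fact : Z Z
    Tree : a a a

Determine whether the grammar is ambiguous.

(Fact, Tree are unreachable from Z, so their rules don't affect L(Z).) The reachable grammar is A → atom sep A | atom. Each atom is followed by either the separator (recurse) or end-of-string (stop) — no choice point.

Unambiguous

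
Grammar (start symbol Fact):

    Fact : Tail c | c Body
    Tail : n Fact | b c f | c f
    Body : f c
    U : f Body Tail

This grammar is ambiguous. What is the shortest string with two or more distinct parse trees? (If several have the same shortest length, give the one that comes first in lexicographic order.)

length 3: c f c has 2 parse trees

Two derivations of c f c:
  Fact ⇒ Tail c ⇒ c f c
  Fact ⇒ c Body ⇒ c f c

c f c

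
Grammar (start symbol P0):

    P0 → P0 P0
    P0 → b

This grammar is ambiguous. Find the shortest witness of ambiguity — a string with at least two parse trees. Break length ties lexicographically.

length 1: no string has ≥2 trees
length 2: no string has ≥2 trees
length 3: b b b has 2 parse trees

Two derivations of b b b:
  P0 ⇒ P0 P0 ⇒ P0 P0 P0 ⇒ b P0 P0 ⇒ b b P0 ⇒ b b b
  P0 ⇒ P0 P0 ⇒ b P0 ⇒ b P0 P0 ⇒ b b P0 ⇒ b b b

b b b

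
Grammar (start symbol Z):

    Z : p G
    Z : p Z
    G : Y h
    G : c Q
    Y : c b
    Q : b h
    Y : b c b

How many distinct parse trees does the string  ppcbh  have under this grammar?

2

Parse trees for ppcbh:
  [Z p [Z p [G [Y c b] h]]]
  [Z p [Z p [G c [Q b h]]]]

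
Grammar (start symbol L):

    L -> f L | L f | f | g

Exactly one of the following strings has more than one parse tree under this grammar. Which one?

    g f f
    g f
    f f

g f f: 1 tree
g f: 1 tree
f f: 2 trees

f f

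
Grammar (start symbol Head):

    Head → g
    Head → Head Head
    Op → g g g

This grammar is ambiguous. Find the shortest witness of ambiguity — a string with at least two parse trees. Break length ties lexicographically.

g g g

length 1: no string has ≥2 trees
length 2: no string has ≥2 trees
length 3: g g g has 2 parse trees

Two derivations of g g g:
  Head ⇒ Head Head ⇒ g Head ⇒ g Head Head ⇒ g g Head ⇒ g g g
  Head ⇒ Head Head ⇒ Head Head Head ⇒ g Head Head ⇒ g g Head ⇒ g g g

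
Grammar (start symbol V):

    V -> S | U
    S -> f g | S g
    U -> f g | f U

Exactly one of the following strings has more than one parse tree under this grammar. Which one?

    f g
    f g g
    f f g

f g: 2 trees
f g g: 1 tree
f f g: 1 tree

f g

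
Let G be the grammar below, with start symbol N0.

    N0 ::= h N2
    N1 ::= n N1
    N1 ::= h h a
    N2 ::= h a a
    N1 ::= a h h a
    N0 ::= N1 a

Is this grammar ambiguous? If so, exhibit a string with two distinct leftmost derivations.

Ambiguous

Witness: h h a a

Derivation 1: N0 ⇒ h N2 ⇒ h h a a
Derivation 2: N0 ⇒ N1 a ⇒ h h a a

Two distinct leftmost derivations for the same string.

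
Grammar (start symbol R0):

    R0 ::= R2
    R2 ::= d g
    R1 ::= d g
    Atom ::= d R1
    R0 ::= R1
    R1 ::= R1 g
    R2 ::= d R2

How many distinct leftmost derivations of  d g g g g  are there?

Parse trees for d g g g g:
  [R0 [R1 [R1 [R1 [R1 d g] g] g] g]]

1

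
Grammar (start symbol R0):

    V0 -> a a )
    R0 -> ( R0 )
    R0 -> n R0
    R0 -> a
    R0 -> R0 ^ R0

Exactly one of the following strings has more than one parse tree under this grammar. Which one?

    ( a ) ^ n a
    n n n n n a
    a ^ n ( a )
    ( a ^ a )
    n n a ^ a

( a ) ^ n a: 1 tree
n n n n n a: 1 tree
a ^ n ( a ): 1 tree
( a ^ a ): 1 tree
n n a ^ a: 3 trees

n n a ^ a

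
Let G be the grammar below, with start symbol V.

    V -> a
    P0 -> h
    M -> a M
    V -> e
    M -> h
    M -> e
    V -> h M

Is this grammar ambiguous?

Only V, M are reachable from V; ignoring the rest: The reachable rules are right-linear with at most one rule per (nonterminal, next-terminal) pair. Each input token forces the next rule, so parsing is deterministic.

Unambiguous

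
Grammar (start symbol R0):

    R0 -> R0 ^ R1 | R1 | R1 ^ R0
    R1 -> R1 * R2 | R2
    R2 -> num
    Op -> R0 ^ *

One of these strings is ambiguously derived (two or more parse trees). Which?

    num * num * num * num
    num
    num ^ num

num ^ num

num * num * num * num: 1 tree
num: 1 tree
num ^ num: 2 trees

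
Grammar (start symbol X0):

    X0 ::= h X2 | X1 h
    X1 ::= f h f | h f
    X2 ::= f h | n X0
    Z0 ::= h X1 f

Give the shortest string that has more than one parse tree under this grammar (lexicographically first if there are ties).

h f h

length 3: h f h has 2 parse trees

Two derivations of h f h:
  X0 ⇒ h X2 ⇒ h f h
  X0 ⇒ X1 h ⇒ h f h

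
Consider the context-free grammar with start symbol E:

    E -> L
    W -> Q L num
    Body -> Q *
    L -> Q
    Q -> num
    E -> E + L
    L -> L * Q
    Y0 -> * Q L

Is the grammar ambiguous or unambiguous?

Unambiguous

(Body, Y0, W are unreachable from E, so their rules don't affect L(E).) E → E + L | L  ;  L → L * Q | Q  — a left-associative chain with Q at the bottom. Each string factors uniquely by precedence.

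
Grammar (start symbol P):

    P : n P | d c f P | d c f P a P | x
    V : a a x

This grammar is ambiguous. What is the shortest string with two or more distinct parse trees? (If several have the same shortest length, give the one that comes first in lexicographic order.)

d c f d c f x a x

length 1: no string has ≥2 trees
length 2: no string has ≥2 trees
length 3: no string has ≥2 trees
length 4: no string has ≥2 trees
length 5: no string has ≥2 trees
length 6: no string has ≥2 trees
length 7: no string has ≥2 trees
length 8: no string has ≥2 trees
length 9: d c f d c f x a x has 2 parse trees

Two derivations of d c f d c f x a x:
  P ⇒ d c f P ⇒ d c f d c f P a P ⇒ d c f d c f x a P ⇒ d c f d c f x a x
  P ⇒ d c f P a P ⇒ d c f d c f P a P ⇒ d c f d c f x a P ⇒ d c f d c f x a x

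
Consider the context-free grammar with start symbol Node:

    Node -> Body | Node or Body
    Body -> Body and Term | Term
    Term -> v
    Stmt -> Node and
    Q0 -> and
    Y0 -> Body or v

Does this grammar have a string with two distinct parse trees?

(Stmt, Q0, Y0 are unreachable from Node, so their rules don't affect L(Node).) This is a standard precedence ladder (Node over Body over Term), with each level left-recursive on its own operator ('or' at Node, 'and' at Body). That structure is LR(1), hence unambiguous.

Unambiguous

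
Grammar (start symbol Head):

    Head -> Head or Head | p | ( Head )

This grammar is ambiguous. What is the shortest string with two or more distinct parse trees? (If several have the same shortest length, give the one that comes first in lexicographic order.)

p or p or p

length 1: no string has ≥2 trees
length 3: no string has ≥2 trees
length 5: p or p or p has 2 parse trees

Two derivations of p or p or p:
  Head ⇒ Head or Head ⇒ Head or Head or Head ⇒ p or Head or Head ⇒ p or p or Head ⇒ p or p or p
  Head ⇒ Head or Head ⇒ p or Head ⇒ p or Head or Head ⇒ p or p or Head ⇒ p or p or p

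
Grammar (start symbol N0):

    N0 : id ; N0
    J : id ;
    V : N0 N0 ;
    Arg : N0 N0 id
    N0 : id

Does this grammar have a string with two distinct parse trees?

Unambiguous

Only N0 is reachable from N0; ignoring the rest: The reachable grammar is A → atom sep A | atom. Each atom is followed by either the separator (recurse) or end-of-string (stop) — no choice point.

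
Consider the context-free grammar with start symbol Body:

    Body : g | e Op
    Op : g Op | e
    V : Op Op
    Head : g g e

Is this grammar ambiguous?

Unambiguous

Only Body, Op are reachable from Body; ignoring the rest: The reachable rules are right-linear with at most one rule per (nonterminal, next-terminal) pair. Each input token forces the next rule, so parsing is deterministic.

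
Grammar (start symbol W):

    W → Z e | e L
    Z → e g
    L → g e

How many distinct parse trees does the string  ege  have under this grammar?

2

Parse trees for ege:
  [W [Z e g] e]
  [W e [L g e]]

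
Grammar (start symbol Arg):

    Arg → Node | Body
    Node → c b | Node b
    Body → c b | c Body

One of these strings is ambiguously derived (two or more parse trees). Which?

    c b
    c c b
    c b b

c b

c b: 2 trees
c c b: 1 tree
c b b: 1 tree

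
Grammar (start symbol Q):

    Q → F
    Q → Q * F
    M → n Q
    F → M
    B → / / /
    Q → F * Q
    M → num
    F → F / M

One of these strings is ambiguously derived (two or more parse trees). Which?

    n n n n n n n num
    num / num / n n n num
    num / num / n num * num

num / num / n num * num

n n n n n n n num: 1 tree
num / num / n n n num: 1 tree
num / num / n num * num: 4 trees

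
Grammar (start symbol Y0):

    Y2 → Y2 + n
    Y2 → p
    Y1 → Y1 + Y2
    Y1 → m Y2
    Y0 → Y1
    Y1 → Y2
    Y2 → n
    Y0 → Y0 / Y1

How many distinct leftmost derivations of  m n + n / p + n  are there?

Parse trees for m n + n / p + n:
  [Y0 [Y0 [Y1 [Y1 m [Y2 n]] + [Y2 n]]] / [Y1 [Y1 [Y2 p]] + [Y2 n]]]
  [Y0 [Y0 [Y1 [Y1 m [Y2 n]] + [Y2 n]]] / [Y1 [Y2 [Y2 p] + n]]]
  [Y0 [Y0 [Y1 m [Y2 [Y2 n] + n]]] / [Y1 [Y1 [Y2 p]] + [Y2 n]]]
  [Y0 [Y0 [Y1 m [Y2 [Y2 n] + n]]] / [Y1 [Y2 [Y2 p] + n]]]

4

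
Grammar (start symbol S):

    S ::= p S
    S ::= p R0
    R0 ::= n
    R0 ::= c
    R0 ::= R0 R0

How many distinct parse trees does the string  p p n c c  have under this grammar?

Parse trees for p p n c c:
  [S p [S p [R0 [R0 n] [R0 [R0 c] [R0 c]]]]]
  [S p [S p [R0 [R0 [R0 n] [R0 c]] [R0 c]]]]

2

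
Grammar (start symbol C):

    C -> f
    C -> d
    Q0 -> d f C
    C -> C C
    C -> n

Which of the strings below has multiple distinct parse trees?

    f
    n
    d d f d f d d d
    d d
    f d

f: 1 tree
n: 1 tree
d d f d f d d d: 429 trees
d d: 1 tree
f d: 1 tree

d d f d f d d d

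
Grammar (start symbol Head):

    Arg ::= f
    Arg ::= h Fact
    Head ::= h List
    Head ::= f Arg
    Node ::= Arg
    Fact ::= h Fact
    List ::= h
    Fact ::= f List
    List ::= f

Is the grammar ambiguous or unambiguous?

Unambiguous

(Node is unreachable from Head, so its rules don't affect L(Head).) Each reachable nonterminal has at most one production per leading terminal, and all productions are right-linear; the derivation is determined token-by-token.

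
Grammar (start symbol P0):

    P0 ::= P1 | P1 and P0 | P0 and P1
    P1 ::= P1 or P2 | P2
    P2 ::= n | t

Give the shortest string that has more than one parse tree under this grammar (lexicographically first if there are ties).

n and n

length 1: no string has ≥2 trees
length 3: n and n has 2 parse trees

Two derivations of n and n:
  P0 ⇒ P1 and P0 ⇒ P2 and P0 ⇒ n and P0 ⇒ n and P1 ⇒ n and P2 ⇒ n and n
  P0 ⇒ P0 and P1 ⇒ P1 and P1 ⇒ P2 and P1 ⇒ n and P1 ⇒ n and P2 ⇒ n and n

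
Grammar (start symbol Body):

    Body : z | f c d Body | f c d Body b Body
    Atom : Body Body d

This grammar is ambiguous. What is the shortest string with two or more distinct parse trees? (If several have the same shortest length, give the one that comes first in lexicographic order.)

f c d f c d z b z

length 1: no string has ≥2 trees
length 4: no string has ≥2 trees
length 6: no string has ≥2 trees
length 7: no string has ≥2 trees
length 9: f c d f c d z b z has 2 parse trees

Two derivations of f c d f c d z b z:
  Body ⇒ f c d Body ⇒ f c d f c d Body b Body ⇒ f c d f c d z b Body ⇒ f c d f c d z b z
  Body ⇒ f c d Body b Body ⇒ f c d f c d Body b Body ⇒ f c d f c d z b Body ⇒ f c d f c d z b z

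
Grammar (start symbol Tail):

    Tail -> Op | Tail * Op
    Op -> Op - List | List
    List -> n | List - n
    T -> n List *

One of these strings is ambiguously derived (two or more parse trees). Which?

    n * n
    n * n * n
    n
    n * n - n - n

n * n: 1 tree
n * n * n: 1 tree
n: 1 tree
n * n - n - n: 4 trees

n * n - n - n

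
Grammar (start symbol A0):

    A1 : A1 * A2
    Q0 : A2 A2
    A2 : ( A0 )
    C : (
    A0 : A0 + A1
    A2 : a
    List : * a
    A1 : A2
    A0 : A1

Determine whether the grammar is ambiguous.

(Q0, List, C are unreachable from A0, so their rules don't affect L(A0).) A0 → A0 + A1 | A1  ;  A1 → A1 * A2 | A2  — a left-associative chain with A2 at the bottom. Each string factors uniquely by precedence.

Unambiguous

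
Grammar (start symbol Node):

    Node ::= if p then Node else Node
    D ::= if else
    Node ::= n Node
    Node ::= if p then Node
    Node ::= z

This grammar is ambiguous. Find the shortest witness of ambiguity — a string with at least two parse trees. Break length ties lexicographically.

length 1: no string has ≥2 trees
length 2: no string has ≥2 trees
length 3: no string has ≥2 trees
length 4: no string has ≥2 trees
length 5: no string has ≥2 trees
length 6: no string has ≥2 trees
length 7: no string has ≥2 trees
length 8: no string has ≥2 trees
length 9: if p then if p then z else z has 2 parse trees

Two derivations of if p then if p then z else z:
  Node ⇒ if p then Node else Node ⇒ if p then if p then Node else Node ⇒ if p then if p then z else Node ⇒ if p then if p then z else z
  Node ⇒ if p then Node ⇒ if p then if p then Node else Node ⇒ if p then if p then z else Node ⇒ if p then if p then z else z

if p then if p then z else z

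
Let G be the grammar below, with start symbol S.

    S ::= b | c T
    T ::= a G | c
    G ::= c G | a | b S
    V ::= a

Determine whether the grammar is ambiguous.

Unambiguous

Only S, T, G are reachable from S; ignoring the rest: The reachable rules are right-linear with at most one rule per (nonterminal, next-terminal) pair. Each input token forces the next rule, so parsing is deterministic.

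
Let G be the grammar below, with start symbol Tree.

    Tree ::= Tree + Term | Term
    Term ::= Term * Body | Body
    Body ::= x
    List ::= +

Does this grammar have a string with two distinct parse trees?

Unambiguous

(List is unreachable from Tree, so its rules don't affect L(Tree).) The grammar is stratified — Tree handles '+' (left-recursive), Term handles '*', Body atoms. Each operator has a fixed associativity and precedence level, so every string has one parse.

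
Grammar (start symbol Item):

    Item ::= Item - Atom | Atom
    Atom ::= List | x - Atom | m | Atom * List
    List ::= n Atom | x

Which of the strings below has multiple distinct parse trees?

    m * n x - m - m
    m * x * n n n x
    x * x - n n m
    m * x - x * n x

m * n x - m - m

m * n x - m - m: 2 trees
m * x * n n n x: 1 tree
x * x - n n m: 1 tree
m * x - x * n x: 1 tree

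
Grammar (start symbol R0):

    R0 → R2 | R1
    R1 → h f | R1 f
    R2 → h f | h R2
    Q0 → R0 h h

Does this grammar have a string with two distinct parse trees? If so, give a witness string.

Witness: h f

Derivation 1: R0 ⇒ R2 ⇒ h f
Derivation 2: R0 ⇒ R1 ⇒ h f

Two distinct leftmost derivations for the same string.

Ambiguous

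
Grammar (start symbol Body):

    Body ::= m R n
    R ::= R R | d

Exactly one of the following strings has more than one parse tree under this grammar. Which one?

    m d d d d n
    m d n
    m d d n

m d d d d n: 5 trees
m d n: 1 tree
m d d n: 1 tree

m d d d d n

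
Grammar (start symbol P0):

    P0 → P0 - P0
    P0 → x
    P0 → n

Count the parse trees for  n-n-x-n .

5

Parse trees for n-n-x-n:
  [P0 [P0 n] - [P0 [P0 n] - [P0 [P0 x] - [P0 n]]]]
  [P0 [P0 n] - [P0 [P0 [P0 n] - [P0 x]] - [P0 n]]]
  [P0 [P0 [P0 n] - [P0 n]] - [P0 [P0 x] - [P0 n]]]
  [P0 [P0 [P0 n] - [P0 [P0 n] - [P0 x]]] - [P0 n]]
  [P0 [P0 [P0 [P0 n] - [P0 n]] - [P0 x]] - [P0 n]]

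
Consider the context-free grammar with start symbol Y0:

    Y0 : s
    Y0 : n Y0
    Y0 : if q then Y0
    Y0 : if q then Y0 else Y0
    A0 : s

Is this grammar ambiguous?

Witness: if q then if q then s else s

Derivation 1: Y0 ⇒ if q then Y0 ⇒ if q then if q then Y0 else Y0 ⇒ if q then if q then s else Y0 ⇒ if q then if q then s else s
Derivation 2: Y0 ⇒ if q then Y0 else Y0 ⇒ if q then if q then Y0 else Y0 ⇒ if q then if q then s else Y0 ⇒ if q then if q then s else s

Two distinct leftmost derivations for the same string.

Ambiguous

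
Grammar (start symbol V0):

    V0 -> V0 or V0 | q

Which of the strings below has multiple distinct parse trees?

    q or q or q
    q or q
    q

q or q or q: 2 trees
q or q: 1 tree
q: 1 tree

q or q or q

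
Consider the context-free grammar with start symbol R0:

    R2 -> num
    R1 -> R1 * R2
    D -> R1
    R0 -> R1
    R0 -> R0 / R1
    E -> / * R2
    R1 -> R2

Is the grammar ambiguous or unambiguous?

(D, E are unreachable from R0, so their rules don't affect L(R0).) The grammar is stratified — R0 handles '/' (left-recursive), R1 handles '*', R2 atoms. Each operator has a fixed associativity and precedence level, so every string has one parse.

Unambiguous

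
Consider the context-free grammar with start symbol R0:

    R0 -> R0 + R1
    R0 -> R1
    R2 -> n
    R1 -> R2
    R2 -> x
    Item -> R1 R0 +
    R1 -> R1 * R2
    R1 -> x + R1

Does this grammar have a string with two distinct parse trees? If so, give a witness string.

Ambiguous

Witness: x + n

Derivation 1: R0 ⇒ R0 + R1 ⇒ R1 + R1 ⇒ R2 + R1 ⇒ x + R1 ⇒ x + R2 ⇒ x + n
Derivation 2: R0 ⇒ R1 ⇒ x + R1 ⇒ x + R2 ⇒ x + n

Two distinct leftmost derivations for the same string.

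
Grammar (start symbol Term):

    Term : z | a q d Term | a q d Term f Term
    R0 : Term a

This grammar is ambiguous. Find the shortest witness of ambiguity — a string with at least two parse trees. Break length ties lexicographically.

length 1: no string has ≥2 trees
length 4: no string has ≥2 trees
length 6: no string has ≥2 trees
length 7: no string has ≥2 trees
length 9: a q d a q d z f z has 2 parse trees

Two derivations of a q d a q d z f z:
  Term ⇒ a q d Term ⇒ a q d a q d Term f Term ⇒ a q d a q d z f Term ⇒ a q d a q d z f z
  Term ⇒ a q d Term f Term ⇒ a q d a q d Term f Term ⇒ a q d a q d z f Term ⇒ a q d a q d z f z

a q d a q d z f z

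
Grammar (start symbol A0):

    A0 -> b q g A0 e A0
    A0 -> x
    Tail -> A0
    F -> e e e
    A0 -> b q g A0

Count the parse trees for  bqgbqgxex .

2

Parse trees for bqgbqgxex:
  [A0 b q g [A0 b q g [A0 x]] e [A0 x]]
  [A0 b q g [A0 b q g [A0 x] e [A0 x]]]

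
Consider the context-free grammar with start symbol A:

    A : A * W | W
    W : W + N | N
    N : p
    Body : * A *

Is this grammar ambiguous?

Unambiguous

Only A, W, N are reachable from A; ignoring the rest: This is a standard precedence ladder (A over W over N), with each level left-recursive on its own operator ('*' at A, '+' at W). That structure is LR(1), hence unambiguous.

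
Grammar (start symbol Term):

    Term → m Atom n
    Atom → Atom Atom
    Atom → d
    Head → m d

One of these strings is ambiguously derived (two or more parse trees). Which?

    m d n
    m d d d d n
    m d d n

m d n: 1 tree
m d d d d n: 5 trees
m d d n: 1 tree

m d d d d n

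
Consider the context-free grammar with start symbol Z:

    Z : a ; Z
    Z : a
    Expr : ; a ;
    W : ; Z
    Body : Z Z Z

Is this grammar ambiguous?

Only Z is reachable from Z; ignoring the rest: Right-recursive list with a separator: after each atom, whether the separator follows determines the rule. One parse per string.

Unambiguous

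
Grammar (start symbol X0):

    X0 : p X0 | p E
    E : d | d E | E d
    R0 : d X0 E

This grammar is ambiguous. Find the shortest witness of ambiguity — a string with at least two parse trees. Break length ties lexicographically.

length 2: no string has ≥2 trees
length 3: p d d has 2 parse trees

Two derivations of p d d:
  X0 ⇒ p E ⇒ p d E ⇒ p d d
  X0 ⇒ p E ⇒ p E d ⇒ p d d

p d d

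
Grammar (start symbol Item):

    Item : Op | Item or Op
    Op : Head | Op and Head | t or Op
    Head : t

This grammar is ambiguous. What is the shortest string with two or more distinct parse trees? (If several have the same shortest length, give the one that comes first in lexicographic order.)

t or t

length 1: no string has ≥2 trees
length 3: t or t has 2 parse trees

Two derivations of t or t:
  Item ⇒ Op ⇒ t or Op ⇒ t or Head ⇒ t or t
  Item ⇒ Item or Op ⇒ Op or Op ⇒ Head or Op ⇒ t or Op ⇒ t or Head ⇒ t or t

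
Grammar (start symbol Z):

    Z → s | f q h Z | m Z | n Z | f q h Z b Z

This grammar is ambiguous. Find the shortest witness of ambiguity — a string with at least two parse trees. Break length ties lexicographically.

length 1: no string has ≥2 trees
length 2: no string has ≥2 trees
length 3: no string has ≥2 trees
length 4: no string has ≥2 trees
length 5: no string has ≥2 trees
length 6: no string has ≥2 trees
length 7: no string has ≥2 trees
length 8: no string has ≥2 trees
length 9: f q h f q h s b s has 2 parse trees

Two derivations of f q h f q h s b s:
  Z ⇒ f q h Z ⇒ f q h f q h Z b Z ⇒ f q h f q h s b Z ⇒ f q h f q h s b s
  Z ⇒ f q h Z b Z ⇒ f q h f q h Z b Z ⇒ f q h f q h s b Z ⇒ f q h f q h s b s

f q h f q h s b s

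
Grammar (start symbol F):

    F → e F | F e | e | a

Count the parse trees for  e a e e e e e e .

7

Parse trees for e a e e e e e e:
  [F e [F [F [F [F [F [F [F a] e] e] e] e] e] e]]
  [F [F e [F [F [F [F [F [F a] e] e] e] e] e]] e]
  [F [F [F e [F [F [F [F [F a] e] e] e] e]] e] e]
  [F [F [F [F e [F [F [F [F a] e] e] e]] e] e] e]
  [F [F [F [F [F e [F [F [F a] e] e]] e] e] e] e]
  [F [F [F [F [F [F e [F [F a] e]] e] e] e] e] e]
  [F [F [F [F [F [F [F e [F a]] e] e] e] e] e] e]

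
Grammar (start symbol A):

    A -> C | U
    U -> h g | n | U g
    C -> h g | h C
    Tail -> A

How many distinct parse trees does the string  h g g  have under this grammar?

Parse trees for h g g:
  [A [U [U h g] g]]

1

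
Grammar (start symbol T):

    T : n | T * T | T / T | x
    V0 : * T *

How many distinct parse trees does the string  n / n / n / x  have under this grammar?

Parse trees for n / n / n / x:
  [T [T n] / [T [T n] / [T [T n] / [T x]]]]
  [T [T n] / [T [T [T n] / [T n]] / [T x]]]
  [T [T [T n] / [T n]] / [T [T n] / [T x]]]
  [T [T [T n] / [T [T n] / [T n]]] / [T x]]
  [T [T [T [T n] / [T n]] / [T n]] / [T x]]

5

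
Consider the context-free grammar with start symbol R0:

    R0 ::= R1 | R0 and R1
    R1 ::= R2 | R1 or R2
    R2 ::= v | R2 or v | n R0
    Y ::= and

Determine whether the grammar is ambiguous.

Witness: v or v

Derivation 1: R0 ⇒ R1 ⇒ R2 ⇒ R2 or v ⇒ v or v
Derivation 2: R0 ⇒ R1 ⇒ R1 or R2 ⇒ R2 or R2 ⇒ v or R2 ⇒ v or v

Two distinct leftmost derivations for the same string.

Ambiguous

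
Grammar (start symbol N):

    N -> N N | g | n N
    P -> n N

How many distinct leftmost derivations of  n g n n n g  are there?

2

Parse trees for n g n n n g:
  [N [N n [N g]] [N n [N n [N n [N g]]]]]
  [N n [N [N g] [N n [N n [N n [N g]]]]]]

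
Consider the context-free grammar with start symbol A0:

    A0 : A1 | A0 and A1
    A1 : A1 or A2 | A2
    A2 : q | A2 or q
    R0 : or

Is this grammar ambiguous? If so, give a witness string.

Ambiguous

Witness: q or q

Derivation 1: A0 ⇒ A1 ⇒ A1 or A2 ⇒ A2 or A2 ⇒ q or A2 ⇒ q or q
Derivation 2: A0 ⇒ A1 ⇒ A2 ⇒ A2 or q ⇒ q or q

Two distinct leftmost derivations for the same string.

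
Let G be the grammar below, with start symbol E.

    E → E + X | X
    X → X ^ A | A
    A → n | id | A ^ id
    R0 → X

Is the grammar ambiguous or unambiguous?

Ambiguous

Witness: id ^ id

Derivation 1: E ⇒ X ⇒ X ^ A ⇒ A ^ A ⇒ id ^ A ⇒ id ^ id
Derivation 2: E ⇒ X ⇒ A ⇒ A ^ id ⇒ id ^ id

Two distinct leftmost derivations for the same string.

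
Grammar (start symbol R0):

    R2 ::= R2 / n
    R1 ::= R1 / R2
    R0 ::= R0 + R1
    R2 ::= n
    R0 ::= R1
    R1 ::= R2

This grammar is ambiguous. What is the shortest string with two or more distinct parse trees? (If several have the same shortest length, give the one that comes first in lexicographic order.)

n / n

length 1: no string has ≥2 trees
length 3: n / n has 2 parse trees

Two derivations of n / n:
  R0 ⇒ R1 ⇒ R1 / R2 ⇒ R2 / R2 ⇒ n / R2 ⇒ n / n
  R0 ⇒ R1 ⇒ R2 ⇒ R2 / n ⇒ n / n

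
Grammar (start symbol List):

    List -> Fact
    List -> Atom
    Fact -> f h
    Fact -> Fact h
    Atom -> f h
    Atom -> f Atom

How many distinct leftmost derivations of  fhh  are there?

1

Parse trees for fhh:
  [List [Fact [Fact f h] h]]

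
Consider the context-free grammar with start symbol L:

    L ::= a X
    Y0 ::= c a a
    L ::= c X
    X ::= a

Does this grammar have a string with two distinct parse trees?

Unambiguous

Only L, X are reachable from L; ignoring the rest: Restricted to the reachable nonterminals, every rule has the form A → t or A → t B, and no two rules for the same A share a first terminal. The grammar encodes a DFA — one run per string.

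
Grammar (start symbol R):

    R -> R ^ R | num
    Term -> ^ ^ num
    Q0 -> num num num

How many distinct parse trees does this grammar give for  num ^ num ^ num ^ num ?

Parse trees for num ^ num ^ num ^ num:
  [R [R num] ^ [R [R num] ^ [R [R num] ^ [R num]]]]
  [R [R num] ^ [R [R [R num] ^ [R num]] ^ [R num]]]
  [R [R [R num] ^ [R num]] ^ [R [R num] ^ [R num]]]
  [R [R [R num] ^ [R [R num] ^ [R num]]] ^ [R num]]
  [R [R [R [R num] ^ [R num]] ^ [R num]] ^ [R num]]

5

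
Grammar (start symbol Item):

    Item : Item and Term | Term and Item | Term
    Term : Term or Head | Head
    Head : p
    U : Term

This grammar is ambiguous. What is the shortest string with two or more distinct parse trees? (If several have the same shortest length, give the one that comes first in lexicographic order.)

length 1: no string has ≥2 trees
length 3: p and p has 2 parse trees

Two derivations of p and p:
  Item ⇒ Item and Term ⇒ Term and Term ⇒ Head and Term ⇒ p and Term ⇒ p and Head ⇒ p and p
  Item ⇒ Term and Item ⇒ Head and Item ⇒ p and Item ⇒ p and Term ⇒ p and Head ⇒ p and p

p and p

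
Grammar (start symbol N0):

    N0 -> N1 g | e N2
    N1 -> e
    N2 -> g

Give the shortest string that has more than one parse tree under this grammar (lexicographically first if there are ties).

e g

length 2: e g has 2 parse trees

Two derivations of e g:
  N0 ⇒ N1 g ⇒ e g
  N0 ⇒ e N2 ⇒ e g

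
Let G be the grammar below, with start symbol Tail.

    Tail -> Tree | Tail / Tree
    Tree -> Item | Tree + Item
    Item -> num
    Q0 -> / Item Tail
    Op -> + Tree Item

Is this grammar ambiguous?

Unambiguous

Only Tail, Tree, Item are reachable from Tail; ignoring the rest: The grammar is stratified — Tail handles '/' (left-recursive), Tree handles '+', Item atoms. Each operator has a fixed associativity and precedence level, so every string has one parse.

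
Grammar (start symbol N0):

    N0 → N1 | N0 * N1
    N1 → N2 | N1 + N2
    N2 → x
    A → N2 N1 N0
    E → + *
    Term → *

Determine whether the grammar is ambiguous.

Unambiguous

Only N0, N1, N2 are reachable from N0; ignoring the rest: N0 → N0 * N1 | N1  ;  N1 → N1 + N2 | N2  — a left-associative chain with N2 at the bottom. Each string factors uniquely by precedence.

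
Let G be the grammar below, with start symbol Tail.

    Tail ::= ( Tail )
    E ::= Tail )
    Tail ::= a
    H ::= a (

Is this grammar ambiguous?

Unambiguous

(E, H are unreachable from Tail, so their rules don't affect L(Tail).) L(Tail) is { openⁿ atom closeⁿ : n ≥ 0 }. The bracket depth fixes n, and the derivation is forced at every step.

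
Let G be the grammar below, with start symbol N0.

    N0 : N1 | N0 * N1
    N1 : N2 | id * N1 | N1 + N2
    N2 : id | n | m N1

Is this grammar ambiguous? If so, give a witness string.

Ambiguous

Witness: id * id

Derivation 1: N0 ⇒ N1 ⇒ id * N1 ⇒ id * N2 ⇒ id * id
Derivation 2: N0 ⇒ N0 * N1 ⇒ N1 * N1 ⇒ N2 * N1 ⇒ id * N1 ⇒ id * N2 ⇒ id * id

Two distinct leftmost derivations for the same string.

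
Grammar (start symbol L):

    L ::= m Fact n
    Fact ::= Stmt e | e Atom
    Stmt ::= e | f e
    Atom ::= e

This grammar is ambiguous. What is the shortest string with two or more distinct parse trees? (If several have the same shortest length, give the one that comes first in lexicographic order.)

m e e n

length 4: m e e n has 2 parse trees

Two derivations of m e e n:
  L ⇒ m Fact n ⇒ m Stmt e n ⇒ m e e n
  L ⇒ m Fact n ⇒ m e Atom n ⇒ m e e n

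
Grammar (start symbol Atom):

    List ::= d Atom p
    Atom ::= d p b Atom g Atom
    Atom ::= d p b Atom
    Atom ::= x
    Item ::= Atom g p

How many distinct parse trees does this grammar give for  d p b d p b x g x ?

Parse trees for d p b d p b x g x:
  [Atom d p b [Atom d p b [Atom x]] g [Atom x]]
  [Atom d p b [Atom d p b [Atom x] g [Atom x]]]

2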